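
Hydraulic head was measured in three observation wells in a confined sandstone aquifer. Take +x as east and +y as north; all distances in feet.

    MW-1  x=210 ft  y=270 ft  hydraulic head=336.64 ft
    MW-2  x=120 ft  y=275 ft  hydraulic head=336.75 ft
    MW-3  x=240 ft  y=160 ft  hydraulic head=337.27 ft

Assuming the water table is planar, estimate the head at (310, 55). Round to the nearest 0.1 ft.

337.8 ft

With h = a·x + b·y + c and MW-1 as origin, the differences give:
  (-90)·a + 5·b = +0.11
  30·a + (-110)·b = +0.63
Eliminate b (×(-110) and ×5, subtract): 9750·a = -15.250 → a = ∂h/∂x = -0.001564
Back-substitute: b = ∂h/∂y = -0.006154.
h(310, 55) = 336.64 + (-0.001564)·(100) + (-0.006154)·(-215) = 336.64 -0.156 +1.323 = 337.807 ft.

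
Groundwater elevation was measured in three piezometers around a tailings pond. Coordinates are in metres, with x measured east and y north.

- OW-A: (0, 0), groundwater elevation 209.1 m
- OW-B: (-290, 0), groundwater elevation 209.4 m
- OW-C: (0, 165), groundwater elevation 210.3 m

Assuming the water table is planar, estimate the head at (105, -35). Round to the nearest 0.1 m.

208.7 m

∂h/∂x = (209.4 − 209.1) / (-290 − 0) = -0.001034
∂h/∂y = (210.3 − 209.1) / (165 − 0) = +0.007273
h(105, -35) = 209.1 + (-0.001034)·(105) + (+0.007273)·(-35) = 209.1 -0.109 -0.255 = 208.737 m.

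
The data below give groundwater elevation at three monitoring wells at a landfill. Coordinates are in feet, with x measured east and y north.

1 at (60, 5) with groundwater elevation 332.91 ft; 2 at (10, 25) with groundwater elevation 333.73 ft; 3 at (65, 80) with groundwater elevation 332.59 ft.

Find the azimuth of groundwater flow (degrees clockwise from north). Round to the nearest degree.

With h = a·x + b·y + c and 1 as origin, the differences give:
  (-50)·a + 20·b = +0.82
  5·a + 75·b = -0.32
Eliminate b (×75 and ×20, subtract): -3850·a = 67.900 → a = ∂h/∂x = -0.01764
Back-substitute: b = ∂h/∂y = -0.003091.
Flow direction (−∇h) has components (+0.01764 E, +0.003091 N).
Azimuth = atan2(E, N) = atan2(+0.01764, +0.003091) = 80.1° ≈ 080°.

080°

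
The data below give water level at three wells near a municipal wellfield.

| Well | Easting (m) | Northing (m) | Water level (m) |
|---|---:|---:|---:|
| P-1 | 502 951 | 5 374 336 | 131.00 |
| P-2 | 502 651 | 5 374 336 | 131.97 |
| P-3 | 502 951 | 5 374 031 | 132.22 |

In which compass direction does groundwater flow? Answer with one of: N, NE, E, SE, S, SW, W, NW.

∂h/∂x = (131.97 − 131.00) / (502651 − 502951) = -0.003233
∂h/∂y = (132.22 − 131.00) / (5374031 − 5374336) = -0.004000
Flow = −∇h = (+0.003233 east, +0.004000 north), which points northeast.

NE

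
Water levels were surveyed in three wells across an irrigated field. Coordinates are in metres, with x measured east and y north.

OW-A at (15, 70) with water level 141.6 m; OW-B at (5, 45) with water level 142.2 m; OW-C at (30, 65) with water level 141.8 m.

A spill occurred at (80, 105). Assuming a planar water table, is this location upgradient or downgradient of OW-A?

With h = a·x + b·y + c and OW-A as origin, the differences give:
  (-10)·a + (-25)·b = +0.6
  15·a + (-5)·b = +0.2
Eliminate b (×(-5) and ×(-25), subtract): 425·a = 2.00 → a = ∂h/∂x = +0.004706
Back-substitute: b = ∂h/∂y = -0.02588.
Head at (80, 105) = 141.6 + (+0.004706)·(65) + (-0.02588)·(35) = 141.00 m.
That is lower than the 141.6 m at OW-A, so the point is downgradient.

downgradient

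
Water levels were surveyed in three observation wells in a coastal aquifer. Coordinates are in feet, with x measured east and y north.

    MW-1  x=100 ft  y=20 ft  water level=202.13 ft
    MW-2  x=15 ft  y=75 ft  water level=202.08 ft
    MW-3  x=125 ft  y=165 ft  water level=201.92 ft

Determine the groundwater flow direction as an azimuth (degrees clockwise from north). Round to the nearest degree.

With h = a·x + b·y + c and MW-1 as origin, the differences give:
  (-85)·a + 55·b = -0.05
  25·a + 145·b = -0.21
Eliminate b (×145 and ×55, subtract): -13700·a = 4.300 → a = ∂h/∂x = -0.0003139
Back-substitute: b = ∂h/∂y = -0.001394.
Flow direction (−∇h) has components (+0.0003139 E, +0.001394 N).
Azimuth = atan2(E, N) = atan2(+0.0003139, +0.001394) = 12.7° ≈ 013°.

013°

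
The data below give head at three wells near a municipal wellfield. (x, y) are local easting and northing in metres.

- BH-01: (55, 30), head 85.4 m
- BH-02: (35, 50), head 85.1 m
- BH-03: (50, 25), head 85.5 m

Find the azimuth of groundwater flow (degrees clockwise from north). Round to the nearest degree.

008°

With h = a·x + b·y + c and BH-01 as origin, the differences give:
  (-20)·a + 20·b = -0.3
  (-5)·a + (-5)·b = +0.1
Eliminate b (×(-5) and ×20, subtract): 200·a = -0.50 → a = ∂h/∂x = -0.002500
Back-substitute: b = ∂h/∂y = -0.01750.
Flow direction (−∇h) has components (+0.002500 E, +0.01750 N).
Azimuth = atan2(E, N) = atan2(+0.002500, +0.01750) = 8.1° ≈ 008°.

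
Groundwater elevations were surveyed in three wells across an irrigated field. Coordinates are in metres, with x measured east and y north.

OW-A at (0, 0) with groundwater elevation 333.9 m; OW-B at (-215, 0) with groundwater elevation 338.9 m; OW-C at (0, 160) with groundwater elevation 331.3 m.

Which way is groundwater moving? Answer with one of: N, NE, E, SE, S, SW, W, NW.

NE

∂h/∂x = (338.9 − 333.9) / (-215 − 0) = -0.02326
∂h/∂y = (331.3 − 333.9) / (160 − 0) = -0.01625
Flow = −∇h = (+0.02326 east, +0.01625 north), which points northeast.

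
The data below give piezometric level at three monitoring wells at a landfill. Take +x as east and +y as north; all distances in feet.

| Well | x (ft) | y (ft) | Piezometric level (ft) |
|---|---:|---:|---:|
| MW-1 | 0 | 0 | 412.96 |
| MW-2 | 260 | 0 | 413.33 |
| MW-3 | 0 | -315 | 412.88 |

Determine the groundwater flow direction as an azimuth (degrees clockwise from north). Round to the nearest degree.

260°

∂h/∂x = (413.33 − 412.96) / (260 − 0) = +0.001423
∂h/∂y = (412.88 − 412.96) / (-315 − 0) = +0.0002540
Flow direction (−∇h) has components (-0.001423 E, -0.0002540 N).
Azimuth = atan2(E, N) = atan2(-0.001423, -0.0002540) = 259.9° ≈ 260°.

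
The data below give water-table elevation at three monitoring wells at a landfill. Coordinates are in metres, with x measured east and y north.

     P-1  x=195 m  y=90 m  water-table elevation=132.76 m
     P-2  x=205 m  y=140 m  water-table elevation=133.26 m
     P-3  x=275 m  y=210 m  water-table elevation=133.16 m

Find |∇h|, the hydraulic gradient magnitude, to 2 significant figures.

0.019

With h = a·x + b·y + c and P-1 as origin, the differences give:
  10·a + 50·b = +0.50
  80·a + 120·b = +0.40
Eliminate b (×120 and ×50, subtract): -2800·a = 40.000 → a = ∂h/∂x = -0.01429
Back-substitute: b = ∂h/∂y = +0.01286.
|∇h| = √(-0.01429² + 0.01286²) = 0.01922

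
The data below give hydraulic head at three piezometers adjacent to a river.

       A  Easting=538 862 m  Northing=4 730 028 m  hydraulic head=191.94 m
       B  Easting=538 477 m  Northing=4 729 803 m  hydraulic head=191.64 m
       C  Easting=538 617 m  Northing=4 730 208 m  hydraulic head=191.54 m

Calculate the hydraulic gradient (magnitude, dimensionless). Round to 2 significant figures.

With h = a·x + b·y + c and A as origin, the differences give:
  (-385)·a + (-225)·b = -0.30
  (-245)·a + 180·b = -0.40
Eliminate b (×180 and ×(-225), subtract): -124425·a = -144.000 → a = ∂h/∂x = +0.001157
Back-substitute: b = ∂h/∂y = -0.0006470.
|∇h| = √(0.001157² + -0.0006470²) = 0.001326

0.0013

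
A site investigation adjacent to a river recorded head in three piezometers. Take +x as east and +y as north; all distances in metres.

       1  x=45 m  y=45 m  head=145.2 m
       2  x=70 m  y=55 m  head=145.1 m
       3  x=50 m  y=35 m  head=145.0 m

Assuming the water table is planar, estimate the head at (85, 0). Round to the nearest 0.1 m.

With h = a·x + b·y + c and 1 as origin, the differences give:
  25·a + 10·b = -0.1
  5·a + (-10)·b = -0.2
Eliminate b (×(-10) and ×10, subtract): -300·a = 3.00 → a = ∂h/∂x = -0.010000
Back-substitute: b = ∂h/∂y = +0.01500.
h(85, 0) = 145.2 + (-0.010000)·(40) + (+0.01500)·(-45) = 145.2 -0.400 -0.675 = 144.125 m.

144.1 m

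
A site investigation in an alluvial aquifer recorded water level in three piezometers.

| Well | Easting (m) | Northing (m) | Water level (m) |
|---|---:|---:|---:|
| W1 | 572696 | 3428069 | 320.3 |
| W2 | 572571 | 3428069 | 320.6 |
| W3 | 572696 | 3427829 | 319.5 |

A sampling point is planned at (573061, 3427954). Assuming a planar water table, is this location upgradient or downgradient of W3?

∂h/∂x = (320.6 − 320.3) / (572571 − 572696) = -0.002400
∂h/∂y = (319.5 − 320.3) / (3427829 − 3428069) = +0.003333
Head at (573061, 3427954) = 320.3 + (-0.002400)·(365) + (+0.003333)·(-115) = 319.04 m.
That is lower than the 319.5 m at W3, so the point is downgradient.

downgradient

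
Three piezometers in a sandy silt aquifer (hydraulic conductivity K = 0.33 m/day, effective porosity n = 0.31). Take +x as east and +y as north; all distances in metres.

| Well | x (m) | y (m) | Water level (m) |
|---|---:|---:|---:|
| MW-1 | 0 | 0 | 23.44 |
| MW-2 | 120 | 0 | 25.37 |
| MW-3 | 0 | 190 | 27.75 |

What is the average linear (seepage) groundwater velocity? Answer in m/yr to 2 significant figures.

11 m/yr

∂h/∂x = (25.37 − 23.44) / (120 − 0) = +0.01608
∂h/∂y = (27.75 − 23.44) / (190 − 0) = +0.02268
|∇h| = √(0.01608² + 0.02268²) = 0.0278
Seepage velocity v = K·i/n = 0.33 × 0.0278 / 0.31 = 0.02959 m/day = 10.81 m/yr.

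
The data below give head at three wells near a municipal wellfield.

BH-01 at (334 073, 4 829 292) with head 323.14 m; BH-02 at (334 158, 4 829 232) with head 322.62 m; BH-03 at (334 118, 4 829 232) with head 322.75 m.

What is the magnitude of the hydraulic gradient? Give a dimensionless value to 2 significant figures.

0.0052

With h = a·x + b·y + c and BH-01 as origin, the differences give:
  85·a + (-60)·b = -0.52
  45·a + (-60)·b = -0.39
Eliminate b (×(-60) and ×(-60), subtract): -2400·a = 7.800 → a = ∂h/∂x = -0.003250
Back-substitute: b = ∂h/∂y = +0.004062.
|∇h| = √(-0.003250² + 0.004062²) = 0.005202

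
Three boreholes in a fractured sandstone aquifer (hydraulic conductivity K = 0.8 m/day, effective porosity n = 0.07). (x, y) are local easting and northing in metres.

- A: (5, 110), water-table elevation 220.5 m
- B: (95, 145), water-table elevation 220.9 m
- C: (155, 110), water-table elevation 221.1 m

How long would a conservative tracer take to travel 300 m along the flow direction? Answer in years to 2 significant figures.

Taking A as reference: B−A = (90, 35, +0.4); C−A = (150, 0, +0.6).
Solve a·Δx + b·Δy = Δh: det = 90·0 − 150·35 = -5250.
∂h/∂x = [(+0.4)·0 − (+0.6)·35] / -5250 = +0.004000
∂h/∂y = [90·(+0.6) − 150·(+0.4)] / -5250 = +0.001143
|∇h| = √(0.004000² + 0.001143²) = 0.00416
Seepage velocity v = K·i/n = 0.8 × 0.00416 / 0.07 = 0.04754 m/day.
t = 300 / 0.04754 = 6310 days = 17.3 years.

17 years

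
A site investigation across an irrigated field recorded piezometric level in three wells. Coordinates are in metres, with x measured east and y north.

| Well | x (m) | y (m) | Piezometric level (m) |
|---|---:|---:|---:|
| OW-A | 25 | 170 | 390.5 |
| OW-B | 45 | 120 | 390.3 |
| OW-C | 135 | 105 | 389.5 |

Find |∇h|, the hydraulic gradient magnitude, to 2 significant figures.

0.0088

Three-point gradient (reference OW-A): Δ to OW-B = (20, -50, -0.2), Δ to OW-C = (110, -65, -1.0).
∂h/∂x = -0.008810, ∂h/∂y = +0.0004762 (det = 4200).
|∇h| = √(-0.008810² + 0.0004762²) = 0.008823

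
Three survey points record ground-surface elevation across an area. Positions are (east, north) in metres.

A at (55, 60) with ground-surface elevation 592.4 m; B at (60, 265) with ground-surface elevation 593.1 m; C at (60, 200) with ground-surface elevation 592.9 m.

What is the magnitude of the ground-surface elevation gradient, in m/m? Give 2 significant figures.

0.014 m/m

Taking A as reference: B−A = (5, 205, +0.7); C−A = (5, 140, +0.5).
Solve a·Δx + b·Δy = Δz: det = 5·140 − 5·205 = -325.
∂z/∂x = [(+0.7)·140 − (+0.5)·205] / -325 = +0.01385
∂z/∂y = [5·(+0.5) − 5·(+0.7)] / -325 = +0.003077
|∇f| = √(0.01385² + 0.003077²) = 0.01419 m/m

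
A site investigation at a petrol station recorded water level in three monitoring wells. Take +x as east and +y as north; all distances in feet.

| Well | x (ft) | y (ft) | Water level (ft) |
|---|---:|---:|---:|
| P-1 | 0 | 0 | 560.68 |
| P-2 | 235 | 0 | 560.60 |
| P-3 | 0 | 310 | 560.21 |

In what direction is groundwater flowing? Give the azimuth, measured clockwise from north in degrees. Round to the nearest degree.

∂h/∂x = (560.60 − 560.68) / (235 − 0) = -0.0003404
∂h/∂y = (560.21 − 560.68) / (310 − 0) = -0.001516
Flow direction (−∇h) has components (+0.0003404 E, +0.001516 N).
Azimuth = atan2(E, N) = atan2(+0.0003404, +0.001516) = 12.7° ≈ 013°.

013°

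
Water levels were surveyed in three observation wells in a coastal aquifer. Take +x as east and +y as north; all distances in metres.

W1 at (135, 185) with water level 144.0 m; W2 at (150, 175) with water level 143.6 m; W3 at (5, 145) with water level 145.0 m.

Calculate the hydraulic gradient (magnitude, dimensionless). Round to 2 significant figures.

0.024

With h = a·x + b·y + c and W1 as origin, the differences give:
  15·a + (-10)·b = -0.4
  (-130)·a + (-40)·b = +1.0
Eliminate b (×(-40) and ×(-10), subtract): -1900·a = 26.00 → a = ∂h/∂x = -0.01368
Back-substitute: b = ∂h/∂y = +0.01947.
|∇h| = √(-0.01368² + 0.01947²) = 0.0238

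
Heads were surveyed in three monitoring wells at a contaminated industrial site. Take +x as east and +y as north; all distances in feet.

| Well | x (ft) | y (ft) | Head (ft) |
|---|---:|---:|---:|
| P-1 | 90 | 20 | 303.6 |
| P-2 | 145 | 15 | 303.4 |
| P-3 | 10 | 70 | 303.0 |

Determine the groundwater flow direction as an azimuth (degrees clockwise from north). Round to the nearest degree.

015°

Three-point gradient (reference P-1): Δ to P-2 = (55, -5, -0.2), Δ to P-3 = (-80, 50, -0.6).
∂h/∂x = -0.005532, ∂h/∂y = -0.02085 (det = 2350).
Flow direction (−∇h) has components (+0.005532 E, +0.02085 N).
Azimuth = atan2(E, N) = atan2(+0.005532, +0.02085) = 14.9° ≈ 015°.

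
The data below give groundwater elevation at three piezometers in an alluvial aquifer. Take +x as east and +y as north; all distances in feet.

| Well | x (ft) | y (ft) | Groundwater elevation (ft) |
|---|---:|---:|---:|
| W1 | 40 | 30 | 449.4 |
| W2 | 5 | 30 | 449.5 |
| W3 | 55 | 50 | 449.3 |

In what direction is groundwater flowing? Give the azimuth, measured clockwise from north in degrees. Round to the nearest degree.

Three-point gradient (reference W1): Δ to W2 = (-35, 0, +0.1), Δ to W3 = (15, 20, -0.1).
∂h/∂x = -0.002857, ∂h/∂y = -0.002857 (det = -700).
Flow direction (−∇h) has components (+0.002857 E, +0.002857 N).
Azimuth = atan2(E, N) = atan2(+0.002857, +0.002857) = 45.0° ≈ 045°.

045°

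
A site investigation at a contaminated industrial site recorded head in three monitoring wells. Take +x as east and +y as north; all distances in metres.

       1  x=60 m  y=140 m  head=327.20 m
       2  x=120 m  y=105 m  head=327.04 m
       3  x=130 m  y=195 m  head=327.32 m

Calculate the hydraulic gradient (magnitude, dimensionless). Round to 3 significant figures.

0.00330

Three-point gradient (reference 1): Δ to 2 = (60, -35, -0.16), Δ to 3 = (70, 55, +0.12).
∂h/∂x = -0.0008000, ∂h/∂y = +0.003200 (det = 5750).
|∇h| = √(-0.0008000² + 0.003200²) = 0.003298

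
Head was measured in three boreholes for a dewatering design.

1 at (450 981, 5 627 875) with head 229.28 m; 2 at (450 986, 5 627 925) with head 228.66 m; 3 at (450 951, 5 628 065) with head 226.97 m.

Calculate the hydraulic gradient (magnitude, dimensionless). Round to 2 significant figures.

With h = a·x + b·y + c and 1 as origin, the differences give:
  5·a + 50·b = -0.62
  (-30)·a + 190·b = -2.31
Eliminate b (×190 and ×50, subtract): 2450·a = -2.300 → a = ∂h/∂x = -0.0009388
Back-substitute: b = ∂h/∂y = -0.01231.
|∇h| = √(-0.0009388² + -0.01231²) = 0.01235

0.012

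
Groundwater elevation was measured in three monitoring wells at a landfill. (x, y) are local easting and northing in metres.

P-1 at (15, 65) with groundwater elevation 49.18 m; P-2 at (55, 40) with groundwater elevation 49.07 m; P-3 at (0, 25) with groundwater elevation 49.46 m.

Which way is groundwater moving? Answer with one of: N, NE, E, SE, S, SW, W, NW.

NE

With h = a·x + b·y + c and P-1 as origin, the differences give:
  40·a + (-25)·b = -0.11
  (-15)·a + (-40)·b = +0.28
Eliminate b (×(-40) and ×(-25), subtract): -1975·a = 11.400 → a = ∂h/∂x = -0.005772
Back-substitute: b = ∂h/∂y = -0.004835.
Flow = −∇h = (+0.005772 east, +0.004835 north), which points northeast.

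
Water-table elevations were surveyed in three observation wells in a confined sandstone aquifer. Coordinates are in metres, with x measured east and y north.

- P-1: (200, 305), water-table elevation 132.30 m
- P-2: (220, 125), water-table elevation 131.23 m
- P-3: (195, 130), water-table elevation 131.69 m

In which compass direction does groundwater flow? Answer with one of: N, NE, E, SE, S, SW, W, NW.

Taking P-1 as reference: P-2−P-1 = (20, -180, -1.07); P-3−P-1 = (-5, -175, -0.61).
Solve a·Δx + b·Δy = Δh: det = 20·(-175) − (-5)·(-180) = -4400.
∂h/∂x = [(-1.07)·(-175) − (-0.61)·(-180)] / -4400 = -0.01760
∂h/∂y = [20·(-0.61) − (-5)·(-1.07)] / -4400 = +0.003989
Flow = −∇h = (+0.01760 east, -0.003989 north), which points east.

E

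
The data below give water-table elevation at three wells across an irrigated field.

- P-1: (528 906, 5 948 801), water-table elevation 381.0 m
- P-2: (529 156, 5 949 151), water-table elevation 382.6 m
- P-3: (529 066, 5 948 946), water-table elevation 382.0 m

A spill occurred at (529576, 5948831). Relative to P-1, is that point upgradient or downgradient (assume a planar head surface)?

With h = a·x + b·y + c and P-1 as origin, the differences give:
  250·a + 350·b = +1.6
  160·a + 145·b = +1.0
Eliminate b (×145 and ×350, subtract): -19750·a = -118.00 → a = ∂h/∂x = +0.005975
Back-substitute: b = ∂h/∂y = +0.0003038.
Head at (529576, 5948831) = 381.0 + (+0.005975)·(670) + (+0.0003038)·(30) = 385.01 m.
That is higher than the 381.0 m at P-1, so the point is upgradient.

upgradient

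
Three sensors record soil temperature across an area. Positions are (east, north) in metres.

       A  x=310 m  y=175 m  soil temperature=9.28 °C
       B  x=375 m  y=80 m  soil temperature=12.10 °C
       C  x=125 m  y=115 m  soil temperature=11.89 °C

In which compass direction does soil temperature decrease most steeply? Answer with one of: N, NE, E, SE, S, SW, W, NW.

N

Differences from A: to B (Δx, Δy, Δh) = (65, -95, +2.82); to C = (-185, -60, +2.61).
Solve a·Δx + b·Δy = ΔT: det = 65·(-60) − (-185)·(-95) = -21475.
∂T/∂x = [(+2.82)·(-60) − (+2.61)·(-95)] / -21475 = -0.003667
∂T/∂y = [65·(+2.61) − (-185)·(+2.82)] / -21475 = -0.03219
Steepest decrease is along −∇f = (+0.003667 E, +0.03219 N) → north.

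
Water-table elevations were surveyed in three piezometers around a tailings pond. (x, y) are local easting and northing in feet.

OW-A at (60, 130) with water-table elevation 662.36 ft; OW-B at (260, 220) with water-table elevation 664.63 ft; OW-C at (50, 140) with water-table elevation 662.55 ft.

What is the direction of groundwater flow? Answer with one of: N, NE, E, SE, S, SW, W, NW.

S

Three-point gradient (reference OW-A): Δ to OW-B = (200, 90, +2.27), Δ to OW-C = (-10, 10, +0.19).
∂h/∂x = +0.001931, ∂h/∂y = +0.02093 (det = 2900).
Flow = −∇h = (-0.001931 east, -0.02093 north), which points south.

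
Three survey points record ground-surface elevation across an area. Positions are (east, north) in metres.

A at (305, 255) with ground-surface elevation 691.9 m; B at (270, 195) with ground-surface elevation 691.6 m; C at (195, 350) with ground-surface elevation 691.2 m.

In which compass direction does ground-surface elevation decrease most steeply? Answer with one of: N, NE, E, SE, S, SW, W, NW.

W

Taking A as reference: B−A = (-35, -60, -0.3); C−A = (-110, 95, -0.7).
Solve a·Δx + b·Δy = Δz: det = (-35)·95 − (-110)·(-60) = -9925.
∂z/∂x = [(-0.3)·95 − (-0.7)·(-60)] / -9925 = +0.007103
∂z/∂y = [(-35)·(-0.7) − (-110)·(-0.3)] / -9925 = +0.0008564
Steepest decrease is along −∇f = (-0.007103 E, -0.0008564 N) → west.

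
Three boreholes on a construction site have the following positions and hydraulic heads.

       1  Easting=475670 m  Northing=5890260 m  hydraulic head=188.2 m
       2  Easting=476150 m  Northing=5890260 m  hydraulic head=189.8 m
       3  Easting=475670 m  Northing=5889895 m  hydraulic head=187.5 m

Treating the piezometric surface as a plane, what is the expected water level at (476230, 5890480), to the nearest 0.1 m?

∂h/∂x = (189.8 − 188.2) / (476150 − 475670) = +0.003333
∂h/∂y = (187.5 − 188.2) / (5889895 − 5890260) = +0.001918
h(476230, 5890480) = 188.2 + (+0.003333)·(560) + (+0.001918)·(220) = 188.2 +1.867 +0.422 = 190.489 m.

190.5 m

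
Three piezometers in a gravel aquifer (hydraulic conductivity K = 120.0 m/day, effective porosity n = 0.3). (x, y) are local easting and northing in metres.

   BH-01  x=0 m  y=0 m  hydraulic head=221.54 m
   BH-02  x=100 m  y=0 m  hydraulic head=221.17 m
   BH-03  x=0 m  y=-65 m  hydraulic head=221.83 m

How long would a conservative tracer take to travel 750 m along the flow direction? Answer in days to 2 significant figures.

320 days

∂h/∂x = (221.17 − 221.54) / (100 − 0) = -0.003700
∂h/∂y = (221.83 − 221.54) / (-65 − 0) = -0.004462
|∇h| = √(-0.003700² + -0.004462²) = 0.005797
Seepage velocity v = K·i/n = 120.0 × 0.005797 / 0.3 = 2.319 m/day.
t = 750 / 2.319 = 323.4 days.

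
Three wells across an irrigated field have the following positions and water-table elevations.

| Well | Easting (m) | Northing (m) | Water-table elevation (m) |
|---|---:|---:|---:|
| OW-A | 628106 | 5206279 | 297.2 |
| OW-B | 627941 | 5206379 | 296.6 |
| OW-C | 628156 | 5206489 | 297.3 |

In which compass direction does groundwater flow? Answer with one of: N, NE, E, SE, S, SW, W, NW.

W

With h = a·x + b·y + c and OW-A as origin, the differences give:
  (-165)·a + 100·b = -0.6
  50·a + 210·b = +0.1
Eliminate b (×210 and ×100, subtract): -39650·a = -136.00 → a = ∂h/∂x = +0.003430
Back-substitute: b = ∂h/∂y = -0.0003405.
Flow = −∇h = (-0.003430 east, +0.0003405 north), which points west.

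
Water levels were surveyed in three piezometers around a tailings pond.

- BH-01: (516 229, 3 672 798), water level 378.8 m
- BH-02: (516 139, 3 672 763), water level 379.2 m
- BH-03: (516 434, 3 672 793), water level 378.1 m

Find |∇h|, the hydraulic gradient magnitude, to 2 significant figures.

0.0043

Three-point gradient (reference BH-01): Δ to BH-02 = (-90, -35, +0.4), Δ to BH-03 = (205, -5, -0.7).
∂h/∂x = -0.003475, ∂h/∂y = -0.002492 (det = 7625).
|∇h| = √(-0.003475² + -0.002492²) = 0.004276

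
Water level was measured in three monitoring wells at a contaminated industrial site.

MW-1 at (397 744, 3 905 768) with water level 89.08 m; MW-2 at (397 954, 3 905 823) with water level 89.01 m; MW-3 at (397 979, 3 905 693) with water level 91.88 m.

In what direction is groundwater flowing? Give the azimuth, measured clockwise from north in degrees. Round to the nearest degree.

346°

Differences from MW-1: to MW-2 (Δx, Δy, Δh) = (210, 55, -0.07); to MW-3 = (235, -75, +2.80).
Determinant of the coordinate differences = 210·(-75) − 235·55 = -28675.
∂h/∂x = [(-0.07)·(-75) − (+2.80)·55] / -28675 = +0.005187
∂h/∂y = [210·(+2.80) − 235·(-0.07)] / -28675 = -0.02108
Flow direction (−∇h) has components (-0.005187 E, +0.02108 N).
Azimuth = atan2(E, N) = atan2(-0.005187, +0.02108) = 346.2° ≈ 346°.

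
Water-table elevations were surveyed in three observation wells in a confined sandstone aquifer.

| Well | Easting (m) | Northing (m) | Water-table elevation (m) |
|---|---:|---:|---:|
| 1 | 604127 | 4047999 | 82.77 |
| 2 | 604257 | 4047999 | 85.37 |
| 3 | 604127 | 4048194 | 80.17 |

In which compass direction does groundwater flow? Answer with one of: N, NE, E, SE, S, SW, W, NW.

NW

∂h/∂x = (85.37 − 82.77) / (604257 − 604127) = +0.02000
∂h/∂y = (80.17 − 82.77) / (4048194 − 4047999) = -0.01333
Flow = −∇h = (-0.02000 east, +0.01333 north), which points northwest.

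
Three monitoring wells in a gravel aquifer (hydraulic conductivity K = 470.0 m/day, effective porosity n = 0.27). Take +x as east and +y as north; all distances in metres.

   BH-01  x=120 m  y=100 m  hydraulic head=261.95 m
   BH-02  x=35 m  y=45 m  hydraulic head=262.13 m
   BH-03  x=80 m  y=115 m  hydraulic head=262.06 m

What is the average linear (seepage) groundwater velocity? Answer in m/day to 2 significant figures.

Taking BH-01 as reference: BH-02−BH-01 = (-85, -55, +0.18); BH-03−BH-01 = (-40, 15, +0.11).
Determinant of the coordinate differences = (-85)·15 − (-40)·(-55) = -3475.
∂h/∂x = [(+0.18)·15 − (+0.11)·(-55)] / -3475 = -0.002518
∂h/∂y = [(-85)·(+0.11) − (-40)·(+0.18)] / -3475 = +0.0006187
|∇h| = √(-0.002518² + 0.0006187²) = 0.002593
Seepage velocity v = K·i/n = 470.0 × 0.002593 / 0.27 = 4.514 m/day.

4.5 m/day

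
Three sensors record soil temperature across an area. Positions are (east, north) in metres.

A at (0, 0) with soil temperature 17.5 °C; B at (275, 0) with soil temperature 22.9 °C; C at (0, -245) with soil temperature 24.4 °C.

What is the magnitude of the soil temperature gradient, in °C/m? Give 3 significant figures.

0.0343 °C/m

∂T/∂x = (22.9 − 17.5) / (275 − 0) = +0.01964
∂T/∂y = (24.4 − 17.5) / (-245 − 0) = -0.02816
|∇f| = √(0.01964² + -0.02816²) = 0.03433 °C/m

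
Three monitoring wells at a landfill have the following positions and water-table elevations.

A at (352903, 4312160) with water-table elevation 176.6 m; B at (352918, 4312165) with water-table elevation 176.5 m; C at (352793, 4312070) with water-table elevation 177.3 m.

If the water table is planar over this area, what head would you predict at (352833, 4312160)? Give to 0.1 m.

With h = a·x + b·y + c and A as origin, the differences give:
  15·a + 5·b = -0.1
  (-110)·a + (-90)·b = +0.7
Eliminate b (×(-90) and ×5, subtract): -800·a = 5.50 → a = ∂h/∂x = -0.006875
Back-substitute: b = ∂h/∂y = +0.0006250.
h(352833, 4312160) = 176.6 + (-0.006875)·(-70) + (+0.0006250)·(0) = 176.6 +0.481 +0.000 = 177.081 m.

177.1 m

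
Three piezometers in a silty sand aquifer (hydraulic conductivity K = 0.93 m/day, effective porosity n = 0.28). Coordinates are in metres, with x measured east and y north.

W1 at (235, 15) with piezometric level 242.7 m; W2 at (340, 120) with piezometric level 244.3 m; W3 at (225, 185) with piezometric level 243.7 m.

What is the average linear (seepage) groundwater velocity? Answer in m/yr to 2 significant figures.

13 m/yr

With h = a·x + b·y + c and W1 as origin, the differences give:
  105·a + 105·b = +1.6
  (-10)·a + 170·b = +1.0
Eliminate b (×170 and ×105, subtract): 18900·a = 167.00 → a = ∂h/∂x = +0.008836
Back-substitute: b = ∂h/∂y = +0.006402.
|∇h| = √(0.008836² + 0.006402²) = 0.01091
Seepage velocity v = K·i/n = 0.93 × 0.01091 / 0.28 = 0.03624 m/day = 13.24 m/yr.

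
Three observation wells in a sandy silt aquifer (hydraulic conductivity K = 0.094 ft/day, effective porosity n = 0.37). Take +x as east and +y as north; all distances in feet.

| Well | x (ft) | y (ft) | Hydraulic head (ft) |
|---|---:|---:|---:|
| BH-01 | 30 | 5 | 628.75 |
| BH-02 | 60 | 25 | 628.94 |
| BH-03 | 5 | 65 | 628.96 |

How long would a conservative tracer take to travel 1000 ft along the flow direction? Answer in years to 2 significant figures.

Taking BH-01 as reference: BH-02−BH-01 = (30, 20, +0.19); BH-03−BH-01 = (-25, 60, +0.21).
Determinant of the coordinate differences = 30·60 − (-25)·20 = 2300.
∂h/∂x = [(+0.19)·60 − (+0.21)·20] / 2300 = +0.003130
∂h/∂y = [30·(+0.21) − (-25)·(+0.19)] / 2300 = +0.004804
|∇h| = √(0.003130² + 0.004804²) = 0.005734
Seepage velocity v = K·i/n = 0.094 × 0.005734 / 0.37 = 0.001457 ft/day.
t = 1000 / 0.001457 = 6.863e+05 days = 1.88e+03 years.

1900 years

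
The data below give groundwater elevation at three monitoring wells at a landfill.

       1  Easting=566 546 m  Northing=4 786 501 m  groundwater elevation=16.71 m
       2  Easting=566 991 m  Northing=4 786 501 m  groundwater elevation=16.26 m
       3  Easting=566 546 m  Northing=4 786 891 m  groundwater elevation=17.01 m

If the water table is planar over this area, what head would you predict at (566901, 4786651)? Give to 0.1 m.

16.5 m

∂h/∂x = (16.26 − 16.71) / (566991 − 566546) = -0.001011
∂h/∂y = (17.01 − 16.71) / (4786891 − 4786501) = +0.0007692
h(566901, 4786651) = 16.71 + (-0.001011)·(355) + (+0.0007692)·(150) = 16.71 -0.359 +0.115 = 16.466 m.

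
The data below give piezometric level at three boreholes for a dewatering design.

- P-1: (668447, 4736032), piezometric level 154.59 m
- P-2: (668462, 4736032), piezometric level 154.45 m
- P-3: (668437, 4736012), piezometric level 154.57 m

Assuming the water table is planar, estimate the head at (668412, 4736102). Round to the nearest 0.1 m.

With h = a·x + b·y + c and P-1 as origin, the differences give:
  15·a + 0·b = -0.14
  (-10)·a + (-20)·b = -0.02
Eliminate b (×(-20) and ×0, subtract): -300·a = 2.800 → a = ∂h/∂x = -0.009333
Back-substitute: b = ∂h/∂y = +0.005667.
h(668412, 4736102) = 154.59 + (-0.009333)·(-35) + (+0.005667)·(70) = 154.59 +0.327 +0.397 = 155.313 m.

155.3 m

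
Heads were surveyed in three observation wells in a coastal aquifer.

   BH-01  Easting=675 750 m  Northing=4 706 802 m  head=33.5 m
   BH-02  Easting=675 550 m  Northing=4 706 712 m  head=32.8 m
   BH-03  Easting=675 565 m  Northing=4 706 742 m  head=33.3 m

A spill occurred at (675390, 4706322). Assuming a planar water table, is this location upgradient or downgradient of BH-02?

downgradient

Taking BH-01 as reference: BH-02−BH-01 = (-200, -90, -0.7); BH-03−BH-01 = (-185, -60, -0.2).
Solve a·Δx + b·Δy = Δh: det = (-200)·(-60) − (-185)·(-90) = -4650.
∂h/∂x = [(-0.7)·(-60) − (-0.2)·(-90)] / -4650 = -0.005161
∂h/∂y = [(-200)·(-0.2) − (-185)·(-0.7)] / -4650 = +0.01925
Head at (675390, 4706322) = 33.5 + (-0.005161)·(-360) + (+0.01925)·(-480) = 26.12 m.
That is lower than the 32.8 m at BH-02, so the point is downgradient.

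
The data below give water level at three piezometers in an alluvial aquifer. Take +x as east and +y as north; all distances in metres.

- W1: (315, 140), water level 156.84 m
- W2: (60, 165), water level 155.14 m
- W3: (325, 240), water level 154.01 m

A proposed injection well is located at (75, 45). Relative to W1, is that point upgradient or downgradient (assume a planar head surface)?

With h = a·x + b·y + c and W1 as origin, the differences give:
  (-255)·a + 25·b = -1.70
  10·a + 100·b = -2.83
Eliminate b (×100 and ×25, subtract): -25750·a = -99.250 → a = ∂h/∂x = +0.003854
Back-substitute: b = ∂h/∂y = -0.02869.
Head at (75, 45) = 156.84 + (+0.003854)·(-240) + (-0.02869)·(-95) = 158.64 m.
That is higher than the 156.84 m at W1, so the point is upgradient.

upgradient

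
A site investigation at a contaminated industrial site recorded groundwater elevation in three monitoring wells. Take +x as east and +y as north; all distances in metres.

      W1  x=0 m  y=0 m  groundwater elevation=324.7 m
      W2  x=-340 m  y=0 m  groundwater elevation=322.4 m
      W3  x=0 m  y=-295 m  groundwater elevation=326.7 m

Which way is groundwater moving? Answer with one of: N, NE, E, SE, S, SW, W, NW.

∂h/∂x = (322.4 − 324.7) / (-340 − 0) = +0.006765
∂h/∂y = (326.7 − 324.7) / (-295 − 0) = -0.006780
Flow = −∇h = (-0.006765 east, +0.006780 north), which points northwest.

NW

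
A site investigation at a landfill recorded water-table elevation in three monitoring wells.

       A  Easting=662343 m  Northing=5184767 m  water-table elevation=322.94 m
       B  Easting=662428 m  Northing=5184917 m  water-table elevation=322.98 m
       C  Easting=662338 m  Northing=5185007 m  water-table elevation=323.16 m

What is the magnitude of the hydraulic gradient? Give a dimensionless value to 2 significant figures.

0.0014

Differences from A: to B (Δx, Δy, Δh) = (85, 150, +0.04); to C = (-5, 240, +0.22).
Determinant of the coordinate differences = 85·240 − (-5)·150 = 21150.
∂h/∂x = [(+0.04)·240 − (+0.22)·150] / 21150 = -0.001106
∂h/∂y = [85·(+0.22) − (-5)·(+0.04)] / 21150 = +0.0008936
|∇h| = √(-0.001106² + 0.0008936²) = 0.001422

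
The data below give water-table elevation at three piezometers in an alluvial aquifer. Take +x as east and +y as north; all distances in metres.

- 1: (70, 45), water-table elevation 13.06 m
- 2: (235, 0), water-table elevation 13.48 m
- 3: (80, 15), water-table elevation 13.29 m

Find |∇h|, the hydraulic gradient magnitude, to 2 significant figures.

Three-point gradient (reference 1): Δ to 2 = (165, -45, +0.42), Δ to 3 = (10, -30, +0.23).
∂h/∂x = +0.0005000, ∂h/∂y = -0.007500 (det = -4500).
|∇h| = √(0.0005000² + -0.007500²) = 0.007517

0.0075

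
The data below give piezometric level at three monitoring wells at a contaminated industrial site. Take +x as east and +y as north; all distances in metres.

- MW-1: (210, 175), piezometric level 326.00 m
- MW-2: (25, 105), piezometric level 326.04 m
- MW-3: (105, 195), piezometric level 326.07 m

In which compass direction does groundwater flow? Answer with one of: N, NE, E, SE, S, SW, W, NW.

With h = a·x + b·y + c and MW-1 as origin, the differences give:
  (-185)·a + (-70)·b = +0.04
  (-105)·a + 20·b = +0.07
Eliminate b (×20 and ×(-70), subtract): -11050·a = 5.700 → a = ∂h/∂x = -0.0005158
Back-substitute: b = ∂h/∂y = +0.0007919.
Flow = −∇h = (+0.0005158 east, -0.0007919 north), which points southeast.

SE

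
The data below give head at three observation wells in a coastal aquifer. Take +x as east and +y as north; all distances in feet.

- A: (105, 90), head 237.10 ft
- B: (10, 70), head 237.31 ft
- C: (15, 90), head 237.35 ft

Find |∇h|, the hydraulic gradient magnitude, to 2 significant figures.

With h = a·x + b·y + c and A as origin, the differences give:
  (-95)·a + (-20)·b = +0.21
  (-90)·a + 0·b = +0.25
Eliminate b (×0 and ×(-20), subtract): -1800·a = 5.000 → a = ∂h/∂x = -0.002778
Back-substitute: b = ∂h/∂y = +0.002694.
|∇h| = √(-0.002778² + 0.002694²) = 0.00387

0.0039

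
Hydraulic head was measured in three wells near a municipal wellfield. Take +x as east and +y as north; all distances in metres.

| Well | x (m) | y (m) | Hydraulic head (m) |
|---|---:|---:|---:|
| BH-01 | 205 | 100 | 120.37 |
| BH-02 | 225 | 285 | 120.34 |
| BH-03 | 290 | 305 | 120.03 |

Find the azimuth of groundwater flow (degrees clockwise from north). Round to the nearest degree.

Taking BH-01 as reference: BH-02−BH-01 = (20, 185, -0.03); BH-03−BH-01 = (85, 205, -0.34).
Solve a·Δx + b·Δy = Δh: det = 20·205 − 85·185 = -11625.
∂h/∂x = [(-0.03)·205 − (-0.34)·185] / -11625 = -0.004882
∂h/∂y = [20·(-0.34) − 85·(-0.03)] / -11625 = +0.0003656
Flow direction (−∇h) has components (+0.004882 E, -0.0003656 N).
Azimuth = atan2(E, N) = atan2(+0.004882, -0.0003656) = 94.3° ≈ 094°.

094°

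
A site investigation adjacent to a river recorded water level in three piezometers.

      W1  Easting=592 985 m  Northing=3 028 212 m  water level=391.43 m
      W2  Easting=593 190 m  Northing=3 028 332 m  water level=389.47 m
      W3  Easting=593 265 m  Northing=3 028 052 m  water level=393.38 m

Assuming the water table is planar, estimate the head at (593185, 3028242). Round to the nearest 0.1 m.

390.8 m

Differences from W1: to W2 (Δx, Δy, Δh) = (205, 120, -1.96); to W3 = (280, -160, +1.95).
Determinant of the coordinate differences = 205·(-160) − 280·120 = -66400.
∂h/∂x = [(-1.96)·(-160) − (+1.95)·120] / -66400 = -0.001199
∂h/∂y = [205·(+1.95) − 280·(-1.96)] / -66400 = -0.01429
h(593185, 3028242) = 391.43 + (-0.001199)·(200) + (-0.01429)·(30) = 391.43 -0.240 -0.429 = 390.762 m.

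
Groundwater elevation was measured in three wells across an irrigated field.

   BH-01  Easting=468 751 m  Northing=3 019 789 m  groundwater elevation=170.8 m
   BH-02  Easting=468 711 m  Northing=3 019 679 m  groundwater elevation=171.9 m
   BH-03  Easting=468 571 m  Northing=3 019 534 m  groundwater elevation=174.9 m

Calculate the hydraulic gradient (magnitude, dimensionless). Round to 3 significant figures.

0.0181

Taking BH-01 as reference: BH-02−BH-01 = (-40, -110, +1.1); BH-03−BH-01 = (-180, -255, +4.1).
Solve a·Δx + b·Δy = Δh: det = (-40)·(-255) − (-180)·(-110) = -9600.
∂h/∂x = [(+1.1)·(-255) − (+4.1)·(-110)] / -9600 = -0.01776
∂h/∂y = [(-40)·(+4.1) − (-180)·(+1.1)] / -9600 = -0.003542
|∇h| = √(-0.01776² + -0.003542²) = 0.01811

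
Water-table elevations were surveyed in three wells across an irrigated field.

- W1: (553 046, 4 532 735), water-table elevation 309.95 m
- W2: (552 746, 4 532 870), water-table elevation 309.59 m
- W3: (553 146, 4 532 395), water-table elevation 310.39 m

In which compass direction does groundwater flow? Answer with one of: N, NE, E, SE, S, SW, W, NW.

Three-point gradient (reference W1): Δ to W2 = (-300, 135, -0.36), Δ to W3 = (100, -340, +0.44).
∂h/∂x = +0.0007119, ∂h/∂y = -0.001085 (det = 88500).
Flow = −∇h = (-0.0007119 east, +0.001085 north), which points northwest.

NW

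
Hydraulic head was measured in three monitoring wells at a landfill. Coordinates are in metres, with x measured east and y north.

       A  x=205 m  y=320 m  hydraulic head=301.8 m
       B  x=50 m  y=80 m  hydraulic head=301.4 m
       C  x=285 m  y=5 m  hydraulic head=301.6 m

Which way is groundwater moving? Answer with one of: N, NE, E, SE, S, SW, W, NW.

Taking A as reference: B−A = (-155, -240, -0.4); C−A = (80, -315, -0.2).
Determinant of the coordinate differences = (-155)·(-315) − 80·(-240) = 68025.
∂h/∂x = [(-0.4)·(-315) − (-0.2)·(-240)] / 68025 = +0.001147
∂h/∂y = [(-155)·(-0.2) − 80·(-0.4)] / 68025 = +0.0009261
Flow = −∇h = (-0.001147 east, -0.0009261 north), which points southwest.

SW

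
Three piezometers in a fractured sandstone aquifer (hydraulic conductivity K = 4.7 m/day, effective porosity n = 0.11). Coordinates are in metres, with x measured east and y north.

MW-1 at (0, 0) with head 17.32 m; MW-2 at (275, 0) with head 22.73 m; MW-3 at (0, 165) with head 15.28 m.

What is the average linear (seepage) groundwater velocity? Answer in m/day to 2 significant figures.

0.99 m/day

∂h/∂x = (22.73 − 17.32) / (275 − 0) = +0.01967
∂h/∂y = (15.28 − 17.32) / (165 − 0) = -0.01236
|∇h| = √(0.01967² + -0.01236²) = 0.02323
Seepage velocity v = K·i/n = 4.7 × 0.02323 / 0.11 = 0.9926 m/day.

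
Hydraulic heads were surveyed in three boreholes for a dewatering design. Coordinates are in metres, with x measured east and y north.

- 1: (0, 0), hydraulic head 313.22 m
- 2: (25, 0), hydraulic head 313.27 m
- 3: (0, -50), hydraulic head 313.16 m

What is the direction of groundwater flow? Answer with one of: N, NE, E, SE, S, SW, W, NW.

SW

∂h/∂x = (313.27 − 313.22) / (25 − 0) = +0.002000
∂h/∂y = (313.16 − 313.22) / (-50 − 0) = +0.001200
Flow = −∇h = (-0.002000 east, -0.001200 north), which points southwest.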